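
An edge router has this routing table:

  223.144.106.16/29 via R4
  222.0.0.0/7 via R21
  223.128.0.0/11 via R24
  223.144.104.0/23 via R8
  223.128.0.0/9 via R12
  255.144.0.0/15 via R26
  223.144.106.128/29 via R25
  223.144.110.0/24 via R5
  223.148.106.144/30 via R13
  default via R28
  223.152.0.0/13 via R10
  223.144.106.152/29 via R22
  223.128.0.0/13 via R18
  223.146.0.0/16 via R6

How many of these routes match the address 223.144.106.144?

4

Prefixes containing 223.144.106.144:
  0.0.0.0/0 (default, matches everything)
  222.0.0.0/7 (222.0.0.0 - 223.255.255.255)
  223.128.0.0/9 (223.128.0.0 - 223.255.255.255)
  223.128.0.0/11 (223.128.0.0 - 223.159.255.255)
Total matching entries: 4.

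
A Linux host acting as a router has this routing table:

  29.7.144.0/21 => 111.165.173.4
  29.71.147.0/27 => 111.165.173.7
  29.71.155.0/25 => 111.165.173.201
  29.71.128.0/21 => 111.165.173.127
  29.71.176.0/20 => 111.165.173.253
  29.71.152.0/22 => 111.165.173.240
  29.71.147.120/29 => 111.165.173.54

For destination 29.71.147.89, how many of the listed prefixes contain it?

0

No listed prefix contains 29.71.147.89.
Total matching entries: 0.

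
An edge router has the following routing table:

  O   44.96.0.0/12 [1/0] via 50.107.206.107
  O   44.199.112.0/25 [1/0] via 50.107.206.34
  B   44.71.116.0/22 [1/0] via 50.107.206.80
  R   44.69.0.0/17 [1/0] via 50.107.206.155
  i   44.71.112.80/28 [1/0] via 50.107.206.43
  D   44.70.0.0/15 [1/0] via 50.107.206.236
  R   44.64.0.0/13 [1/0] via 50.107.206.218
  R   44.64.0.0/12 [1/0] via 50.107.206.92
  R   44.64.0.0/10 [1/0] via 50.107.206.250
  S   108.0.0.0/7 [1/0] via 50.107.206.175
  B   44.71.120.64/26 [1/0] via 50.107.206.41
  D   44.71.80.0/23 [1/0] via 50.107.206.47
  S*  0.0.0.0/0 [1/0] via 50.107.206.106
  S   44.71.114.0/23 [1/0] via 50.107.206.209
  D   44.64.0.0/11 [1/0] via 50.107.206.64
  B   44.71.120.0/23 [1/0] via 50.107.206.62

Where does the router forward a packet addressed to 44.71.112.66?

Routes whose prefix contains 44.71.112.66:
  0.0.0.0/0 (default, matches everything) -> 50.107.206.106
  44.64.0.0/10 (44.64.0.0 - 44.127.255.255) -> 50.107.206.250
  44.64.0.0/11 (44.64.0.0 - 44.95.255.255) -> 50.107.206.64
  44.64.0.0/12 (44.64.0.0 - 44.79.255.255) -> 50.107.206.92
  44.64.0.0/13 (44.64.0.0 - 44.71.255.255) -> 50.107.206.218
  44.70.0.0/15 (44.70.0.0 - 44.71.255.255) -> 50.107.206.236
More-specific entries that do NOT match:
  44.71.112.80/28 (44.71.112.80 - 44.71.112.95) does not contain 44.71.112.66
  44.71.120.64/26 (44.71.120.64 - 44.71.120.127) does not contain 44.71.112.66
  44.199.112.0/25 (44.199.112.0 - 44.199.112.127) does not contain 44.71.112.66
  44.71.80.0/23 (44.71.80.0 - 44.71.81.255) does not contain 44.71.112.66
  44.71.114.0/23 (44.71.114.0 - 44.71.115.255) does not contain 44.71.112.66
  44.71.120.0/23 (44.71.120.0 - 44.71.121.255) does not contain 44.71.112.66
  44.71.116.0/22 (44.71.116.0 - 44.71.119.255) does not contain 44.71.112.66
  44.69.0.0/17 (44.69.0.0 - 44.69.127.255) does not contain 44.71.112.66
Longest matching prefix is /15 -> next hop 50.107.206.236.

50.107.206.236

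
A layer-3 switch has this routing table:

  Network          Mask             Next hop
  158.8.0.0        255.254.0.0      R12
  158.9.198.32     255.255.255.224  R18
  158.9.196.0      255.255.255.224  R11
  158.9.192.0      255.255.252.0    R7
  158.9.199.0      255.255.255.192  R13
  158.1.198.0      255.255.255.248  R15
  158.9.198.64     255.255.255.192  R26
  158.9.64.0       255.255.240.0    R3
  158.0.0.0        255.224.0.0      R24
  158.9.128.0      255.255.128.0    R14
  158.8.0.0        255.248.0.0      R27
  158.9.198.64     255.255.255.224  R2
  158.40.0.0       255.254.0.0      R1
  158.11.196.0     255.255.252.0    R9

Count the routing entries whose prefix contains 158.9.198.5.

4

Prefixes containing 158.9.198.5:
  158.0.0.0/11 (158.0.0.0 - 158.31.255.255)
  158.8.0.0/13 (158.8.0.0 - 158.15.255.255)
  158.8.0.0/15 (158.8.0.0 - 158.9.255.255)
  158.9.128.0/17 (158.9.128.0 - 158.9.255.255)
Total matching entries: 4.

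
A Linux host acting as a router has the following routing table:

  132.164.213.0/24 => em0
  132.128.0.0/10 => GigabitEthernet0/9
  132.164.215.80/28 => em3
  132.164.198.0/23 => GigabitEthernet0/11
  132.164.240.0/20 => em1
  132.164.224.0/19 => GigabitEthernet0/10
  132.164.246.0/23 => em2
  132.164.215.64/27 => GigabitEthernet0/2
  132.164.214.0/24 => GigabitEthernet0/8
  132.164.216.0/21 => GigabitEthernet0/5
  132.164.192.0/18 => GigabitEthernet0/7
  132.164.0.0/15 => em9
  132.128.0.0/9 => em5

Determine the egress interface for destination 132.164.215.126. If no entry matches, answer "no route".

Routes whose prefix contains 132.164.215.126:
  132.128.0.0/9 (132.128.0.0 - 132.255.255.255) -> em5
  132.128.0.0/10 (132.128.0.0 - 132.191.255.255) -> GigabitEthernet0/9
  132.164.0.0/15 (132.164.0.0 - 132.165.255.255) -> em9
  132.164.192.0/18 (132.164.192.0 - 132.164.255.255) -> GigabitEthernet0/7
More-specific entries that do NOT match:
  132.164.215.80/28 (132.164.215.80 - 132.164.215.95) does not contain 132.164.215.126
  132.164.215.64/27 (132.164.215.64 - 132.164.215.95) does not contain 132.164.215.126
  132.164.213.0/24 (132.164.213.0 - 132.164.213.255) does not contain 132.164.215.126
  132.164.214.0/24 (132.164.214.0 - 132.164.214.255) does not contain 132.164.215.126
  132.164.198.0/23 (132.164.198.0 - 132.164.199.255) does not contain 132.164.215.126
  132.164.246.0/23 (132.164.246.0 - 132.164.247.255) does not contain 132.164.215.126
  132.164.216.0/21 (132.164.216.0 - 132.164.223.255) does not contain 132.164.215.126
  132.164.240.0/20 (132.164.240.0 - 132.164.255.255) does not contain 132.164.215.126
  132.164.224.0/19 (132.164.224.0 - 132.164.255.255) does not contain 132.164.215.126
Longest matching prefix is /18 -> interface GigabitEthernet0/7.

GigabitEthernet0/7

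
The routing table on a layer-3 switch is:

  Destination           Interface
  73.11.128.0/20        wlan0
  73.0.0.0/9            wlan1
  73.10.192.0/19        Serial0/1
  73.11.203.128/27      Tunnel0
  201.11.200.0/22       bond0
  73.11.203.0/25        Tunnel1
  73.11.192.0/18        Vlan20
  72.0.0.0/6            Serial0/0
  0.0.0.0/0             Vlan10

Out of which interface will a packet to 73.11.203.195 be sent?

Routes whose prefix contains 73.11.203.195:
  0.0.0.0/0 (default, matches everything) -> Vlan10
  72.0.0.0/6 (72.0.0.0 - 75.255.255.255) -> Serial0/0
  73.0.0.0/9 (73.0.0.0 - 73.127.255.255) -> wlan1
  73.11.192.0/18 (73.11.192.0 - 73.11.255.255) -> Vlan20
More-specific entries that do NOT match:
  73.11.203.128/27 (73.11.203.128 - 73.11.203.159) does not contain 73.11.203.195
  73.11.203.0/25 (73.11.203.0 - 73.11.203.127) does not contain 73.11.203.195
  201.11.200.0/22 (201.11.200.0 - 201.11.203.255) does not contain 73.11.203.195
  73.11.128.0/20 (73.11.128.0 - 73.11.143.255) does not contain 73.11.203.195
  73.10.192.0/19 (73.10.192.0 - 73.10.223.255) does not contain 73.11.203.195
Longest matching prefix is /18 -> interface Vlan20.

Vlan20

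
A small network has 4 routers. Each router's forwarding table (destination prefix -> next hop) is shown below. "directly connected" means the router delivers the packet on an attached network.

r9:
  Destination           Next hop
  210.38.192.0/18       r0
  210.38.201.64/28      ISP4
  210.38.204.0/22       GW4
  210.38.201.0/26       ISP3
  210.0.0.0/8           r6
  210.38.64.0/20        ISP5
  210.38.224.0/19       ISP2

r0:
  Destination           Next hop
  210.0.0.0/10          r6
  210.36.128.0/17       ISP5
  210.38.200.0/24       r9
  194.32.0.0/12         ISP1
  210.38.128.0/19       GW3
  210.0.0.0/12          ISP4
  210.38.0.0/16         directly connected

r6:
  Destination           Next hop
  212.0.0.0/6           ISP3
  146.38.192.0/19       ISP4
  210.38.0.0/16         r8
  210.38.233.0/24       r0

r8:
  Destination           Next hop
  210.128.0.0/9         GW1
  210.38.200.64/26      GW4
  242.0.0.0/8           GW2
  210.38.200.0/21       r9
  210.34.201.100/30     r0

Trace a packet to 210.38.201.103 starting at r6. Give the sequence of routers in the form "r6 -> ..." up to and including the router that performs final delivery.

At r6: longest match for 210.38.201.103 is 210.38.0.0/16 -> r8
At r8: longest match for 210.38.201.103 is 210.38.200.0/21 -> r9
At r9: longest match for 210.38.201.103 is 210.38.192.0/18 -> r0
At r0: longest match for 210.38.201.103 is 210.38.0.0/16 -> directly connected

r6 -> r8 -> r9 -> r0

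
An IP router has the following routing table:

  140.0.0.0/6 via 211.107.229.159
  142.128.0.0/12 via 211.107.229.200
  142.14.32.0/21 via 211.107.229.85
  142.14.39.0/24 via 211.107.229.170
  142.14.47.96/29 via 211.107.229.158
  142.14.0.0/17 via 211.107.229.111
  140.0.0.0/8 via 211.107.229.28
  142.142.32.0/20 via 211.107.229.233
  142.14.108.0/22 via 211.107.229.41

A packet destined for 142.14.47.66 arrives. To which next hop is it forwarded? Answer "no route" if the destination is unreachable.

211.107.229.111

Routes whose prefix contains 142.14.47.66:
  140.0.0.0/6 (140.0.0.0 - 143.255.255.255) -> 211.107.229.159
  142.14.0.0/17 (142.14.0.0 - 142.14.127.255) -> 211.107.229.111
More-specific entries that do NOT match:
  142.14.47.96/29 (142.14.47.96 - 142.14.47.103) does not contain 142.14.47.66
  142.14.39.0/24 (142.14.39.0 - 142.14.39.255) does not contain 142.14.47.66
  142.14.108.0/22 (142.14.108.0 - 142.14.111.255) does not contain 142.14.47.66
  142.14.32.0/21 (142.14.32.0 - 142.14.39.255) does not contain 142.14.47.66
  142.142.32.0/20 (142.142.32.0 - 142.142.47.255) does not contain 142.14.47.66
Longest matching prefix is /17 -> next hop 211.107.229.111.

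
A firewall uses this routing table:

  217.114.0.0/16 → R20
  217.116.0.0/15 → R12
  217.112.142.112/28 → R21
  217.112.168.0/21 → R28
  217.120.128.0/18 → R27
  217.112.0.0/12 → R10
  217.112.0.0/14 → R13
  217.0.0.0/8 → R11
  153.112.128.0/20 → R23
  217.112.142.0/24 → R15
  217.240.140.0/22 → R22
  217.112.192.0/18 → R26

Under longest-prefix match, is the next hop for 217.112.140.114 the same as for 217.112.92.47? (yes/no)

yes

217.112.140.114: longest match 217.112.0.0/14 -> R13
217.112.92.47: longest match 217.112.0.0/14 -> R13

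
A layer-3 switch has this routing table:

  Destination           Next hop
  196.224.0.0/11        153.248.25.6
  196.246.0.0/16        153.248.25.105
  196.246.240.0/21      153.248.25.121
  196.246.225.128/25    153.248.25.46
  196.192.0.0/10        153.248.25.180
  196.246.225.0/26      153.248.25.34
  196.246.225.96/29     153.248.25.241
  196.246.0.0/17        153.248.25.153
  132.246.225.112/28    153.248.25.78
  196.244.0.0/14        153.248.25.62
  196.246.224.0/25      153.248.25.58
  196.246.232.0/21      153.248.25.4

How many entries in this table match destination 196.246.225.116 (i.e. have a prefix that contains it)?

4

Prefixes containing 196.246.225.116:
  196.192.0.0/10 (196.192.0.0 - 196.255.255.255)
  196.224.0.0/11 (196.224.0.0 - 196.255.255.255)
  196.244.0.0/14 (196.244.0.0 - 196.247.255.255)
  196.246.0.0/16 (196.246.0.0 - 196.246.255.255)
Total matching entries: 4.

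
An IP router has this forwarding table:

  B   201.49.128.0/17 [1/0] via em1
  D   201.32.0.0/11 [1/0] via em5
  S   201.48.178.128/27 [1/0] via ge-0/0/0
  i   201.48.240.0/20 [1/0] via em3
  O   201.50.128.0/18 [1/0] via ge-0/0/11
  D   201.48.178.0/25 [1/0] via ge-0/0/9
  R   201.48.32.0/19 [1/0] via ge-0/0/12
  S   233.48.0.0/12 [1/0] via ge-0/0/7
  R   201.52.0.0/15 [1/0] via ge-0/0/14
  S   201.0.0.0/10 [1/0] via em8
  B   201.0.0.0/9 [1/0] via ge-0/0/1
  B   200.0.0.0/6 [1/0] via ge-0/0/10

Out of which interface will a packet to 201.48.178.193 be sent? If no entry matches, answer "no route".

em5

Routes whose prefix contains 201.48.178.193:
  200.0.0.0/6 (200.0.0.0 - 203.255.255.255) -> ge-0/0/10
  201.0.0.0/9 (201.0.0.0 - 201.127.255.255) -> ge-0/0/1
  201.0.0.0/10 (201.0.0.0 - 201.63.255.255) -> em8
  201.32.0.0/11 (201.32.0.0 - 201.63.255.255) -> em5
More-specific entries that do NOT match:
  201.48.178.128/27 (201.48.178.128 - 201.48.178.159) does not contain 201.48.178.193
  201.48.178.0/25 (201.48.178.0 - 201.48.178.127) does not contain 201.48.178.193
  201.48.240.0/20 (201.48.240.0 - 201.48.255.255) does not contain 201.48.178.193
  201.48.32.0/19 (201.48.32.0 - 201.48.63.255) does not contain 201.48.178.193
  201.50.128.0/18 (201.50.128.0 - 201.50.191.255) does not contain 201.48.178.193
  201.49.128.0/17 (201.49.128.0 - 201.49.255.255) does not contain 201.48.178.193
  201.52.0.0/15 (201.52.0.0 - 201.53.255.255) does not contain 201.48.178.193
  233.48.0.0/12 (233.48.0.0 - 233.63.255.255) does not contain 201.48.178.193
Longest matching prefix is /11 -> interface em5.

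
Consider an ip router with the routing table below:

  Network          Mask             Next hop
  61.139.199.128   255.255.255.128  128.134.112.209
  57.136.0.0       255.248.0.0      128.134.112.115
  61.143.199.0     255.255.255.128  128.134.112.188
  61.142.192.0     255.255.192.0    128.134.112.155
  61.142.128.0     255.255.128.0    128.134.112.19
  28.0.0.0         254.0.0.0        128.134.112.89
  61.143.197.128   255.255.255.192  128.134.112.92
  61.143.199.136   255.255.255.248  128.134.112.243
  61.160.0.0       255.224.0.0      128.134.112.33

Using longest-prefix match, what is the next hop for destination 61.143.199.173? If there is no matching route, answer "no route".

No entry's prefix contains 61.143.199.173; there is no default route.

no route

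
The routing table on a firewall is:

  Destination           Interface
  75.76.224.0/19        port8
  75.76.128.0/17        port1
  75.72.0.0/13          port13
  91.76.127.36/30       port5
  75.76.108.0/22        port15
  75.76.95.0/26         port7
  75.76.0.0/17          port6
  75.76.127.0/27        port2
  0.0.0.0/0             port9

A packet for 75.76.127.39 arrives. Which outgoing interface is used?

Routes whose prefix contains 75.76.127.39:
  0.0.0.0/0 (default, matches everything) -> port9
  75.72.0.0/13 (75.72.0.0 - 75.79.255.255) -> port13
  75.76.0.0/17 (75.76.0.0 - 75.76.127.255) -> port6
More-specific entries that do NOT match:
  91.76.127.36/30 (91.76.127.36 - 91.76.127.39) does not contain 75.76.127.39
  75.76.127.0/27 (75.76.127.0 - 75.76.127.31) does not contain 75.76.127.39
  75.76.95.0/26 (75.76.95.0 - 75.76.95.63) does not contain 75.76.127.39
  75.76.108.0/22 (75.76.108.0 - 75.76.111.255) does not contain 75.76.127.39
  75.76.224.0/19 (75.76.224.0 - 75.76.255.255) does not contain 75.76.127.39
Longest matching prefix is /17 -> interface port6.

port6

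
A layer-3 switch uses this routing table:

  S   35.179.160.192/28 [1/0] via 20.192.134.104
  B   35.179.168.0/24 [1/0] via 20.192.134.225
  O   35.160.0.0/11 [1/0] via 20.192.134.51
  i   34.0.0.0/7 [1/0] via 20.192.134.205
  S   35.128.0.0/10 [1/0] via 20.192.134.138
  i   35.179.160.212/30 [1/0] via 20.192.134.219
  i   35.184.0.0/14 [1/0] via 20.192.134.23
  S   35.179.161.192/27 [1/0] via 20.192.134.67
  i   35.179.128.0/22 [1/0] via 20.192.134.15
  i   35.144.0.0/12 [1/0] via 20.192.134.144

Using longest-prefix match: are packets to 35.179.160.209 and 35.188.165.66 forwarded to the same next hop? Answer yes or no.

yes

35.179.160.209: longest match 35.160.0.0/11 -> 20.192.134.51
35.188.165.66: longest match 35.160.0.0/11 -> 20.192.134.51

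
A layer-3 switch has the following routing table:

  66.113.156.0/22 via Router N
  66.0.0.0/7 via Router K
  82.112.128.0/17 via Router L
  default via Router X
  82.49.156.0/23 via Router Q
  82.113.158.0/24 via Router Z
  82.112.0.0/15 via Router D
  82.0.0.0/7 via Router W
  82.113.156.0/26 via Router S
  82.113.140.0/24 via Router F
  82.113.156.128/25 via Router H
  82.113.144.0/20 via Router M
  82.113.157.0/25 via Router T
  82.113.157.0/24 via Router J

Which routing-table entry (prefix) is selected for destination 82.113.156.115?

82.113.144.0/20

Entries matching 82.113.156.115:
  0.0.0.0/0 (default, matches everything)
  82.0.0.0/7 (82.0.0.0 - 83.255.255.255)
  82.112.0.0/15 (82.112.0.0 - 82.113.255.255)
  82.113.144.0/20 (82.113.144.0 - 82.113.159.255)
Most specific is 82.113.144.0/20.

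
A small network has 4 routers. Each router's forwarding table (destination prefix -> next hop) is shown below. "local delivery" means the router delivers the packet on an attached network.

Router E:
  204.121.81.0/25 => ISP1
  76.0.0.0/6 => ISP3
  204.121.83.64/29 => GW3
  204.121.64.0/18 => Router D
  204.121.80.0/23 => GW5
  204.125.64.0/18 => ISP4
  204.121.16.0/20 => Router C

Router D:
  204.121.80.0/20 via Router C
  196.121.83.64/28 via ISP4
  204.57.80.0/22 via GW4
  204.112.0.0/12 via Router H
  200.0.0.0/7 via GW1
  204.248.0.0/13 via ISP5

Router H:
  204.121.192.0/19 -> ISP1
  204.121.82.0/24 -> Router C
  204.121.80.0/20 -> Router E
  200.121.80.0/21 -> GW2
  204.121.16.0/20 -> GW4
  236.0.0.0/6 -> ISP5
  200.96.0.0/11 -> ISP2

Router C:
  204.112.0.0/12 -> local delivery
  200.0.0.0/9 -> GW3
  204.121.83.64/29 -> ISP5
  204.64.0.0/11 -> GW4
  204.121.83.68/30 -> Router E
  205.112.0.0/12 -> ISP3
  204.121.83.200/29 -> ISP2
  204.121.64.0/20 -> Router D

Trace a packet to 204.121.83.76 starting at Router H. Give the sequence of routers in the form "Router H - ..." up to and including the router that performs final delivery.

At Router H: longest match for 204.121.83.76 is 204.121.80.0/20 -> Router E
At Router E: longest match for 204.121.83.76 is 204.121.64.0/18 -> Router D
At Router D: longest match for 204.121.83.76 is 204.121.80.0/20 -> Router C
At Router C: longest match for 204.121.83.76 is 204.112.0.0/12 -> local delivery

Router H - Router E - Router D - Router C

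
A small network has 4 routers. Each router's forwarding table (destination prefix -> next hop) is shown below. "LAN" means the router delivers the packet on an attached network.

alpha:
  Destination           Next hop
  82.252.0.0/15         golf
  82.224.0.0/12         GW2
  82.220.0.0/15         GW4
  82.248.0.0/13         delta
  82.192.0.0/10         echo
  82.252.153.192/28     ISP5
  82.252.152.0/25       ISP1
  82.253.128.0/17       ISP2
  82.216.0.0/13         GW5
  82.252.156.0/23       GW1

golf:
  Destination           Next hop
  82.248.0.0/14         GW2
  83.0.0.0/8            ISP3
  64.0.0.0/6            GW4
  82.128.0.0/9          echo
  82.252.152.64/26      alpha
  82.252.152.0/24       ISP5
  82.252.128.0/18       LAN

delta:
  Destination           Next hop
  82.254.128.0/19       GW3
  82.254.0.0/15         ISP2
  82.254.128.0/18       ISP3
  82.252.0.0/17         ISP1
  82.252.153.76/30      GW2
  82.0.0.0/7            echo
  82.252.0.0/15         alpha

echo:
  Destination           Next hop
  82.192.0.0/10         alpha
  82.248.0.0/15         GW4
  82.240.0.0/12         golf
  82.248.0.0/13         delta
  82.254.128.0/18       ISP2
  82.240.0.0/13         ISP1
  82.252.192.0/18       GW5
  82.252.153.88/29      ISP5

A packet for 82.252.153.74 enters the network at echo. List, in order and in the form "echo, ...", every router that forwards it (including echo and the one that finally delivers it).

echo, delta, alpha, golf

At echo: longest match for 82.252.153.74 is 82.248.0.0/13 -> delta
At delta: longest match for 82.252.153.74 is 82.252.0.0/15 -> alpha
At alpha: longest match for 82.252.153.74 is 82.252.0.0/15 -> golf
At golf: longest match for 82.252.153.74 is 82.252.128.0/18 -> LAN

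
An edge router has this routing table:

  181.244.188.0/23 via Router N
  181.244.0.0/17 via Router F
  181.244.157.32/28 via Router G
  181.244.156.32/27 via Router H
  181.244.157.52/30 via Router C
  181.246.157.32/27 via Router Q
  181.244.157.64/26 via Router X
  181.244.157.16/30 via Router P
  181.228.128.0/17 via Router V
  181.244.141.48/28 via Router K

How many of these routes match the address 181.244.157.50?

0

No listed prefix contains 181.244.157.50.
Total matching entries: 0.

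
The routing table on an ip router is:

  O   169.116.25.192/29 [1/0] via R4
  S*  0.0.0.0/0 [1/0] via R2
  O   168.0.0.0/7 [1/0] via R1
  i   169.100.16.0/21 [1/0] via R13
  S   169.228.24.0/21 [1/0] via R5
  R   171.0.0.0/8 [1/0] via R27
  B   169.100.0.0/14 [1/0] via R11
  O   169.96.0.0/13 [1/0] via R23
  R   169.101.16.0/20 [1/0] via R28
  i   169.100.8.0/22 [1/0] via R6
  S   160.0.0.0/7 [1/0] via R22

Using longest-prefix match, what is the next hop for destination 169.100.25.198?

R11

Routes whose prefix contains 169.100.25.198:
  0.0.0.0/0 (default, matches everything) -> R2
  168.0.0.0/7 (168.0.0.0 - 169.255.255.255) -> R1
  169.96.0.0/13 (169.96.0.0 - 169.103.255.255) -> R23
  169.100.0.0/14 (169.100.0.0 - 169.103.255.255) -> R11
More-specific entries that do NOT match:
  169.116.25.192/29 (169.116.25.192 - 169.116.25.199) does not contain 169.100.25.198
  169.100.8.0/22 (169.100.8.0 - 169.100.11.255) does not contain 169.100.25.198
  169.100.16.0/21 (169.100.16.0 - 169.100.23.255) does not contain 169.100.25.198
  169.228.24.0/21 (169.228.24.0 - 169.228.31.255) does not contain 169.100.25.198
  169.101.16.0/20 (169.101.16.0 - 169.101.31.255) does not contain 169.100.25.198
Longest matching prefix is /14 -> next hop R11.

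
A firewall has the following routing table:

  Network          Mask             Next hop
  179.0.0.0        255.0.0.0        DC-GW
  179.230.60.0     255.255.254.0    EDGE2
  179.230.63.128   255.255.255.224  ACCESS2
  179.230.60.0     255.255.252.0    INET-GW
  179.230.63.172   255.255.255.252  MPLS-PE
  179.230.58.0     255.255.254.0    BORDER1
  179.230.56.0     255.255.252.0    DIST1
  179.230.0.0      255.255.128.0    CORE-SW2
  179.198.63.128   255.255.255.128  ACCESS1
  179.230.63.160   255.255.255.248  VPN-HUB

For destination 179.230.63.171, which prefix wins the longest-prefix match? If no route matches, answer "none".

Entries matching 179.230.63.171:
  179.0.0.0/8 (179.0.0.0 - 179.255.255.255)
  179.230.0.0/17 (179.230.0.0 - 179.230.127.255)
  179.230.60.0/22 (179.230.60.0 - 179.230.63.255)
Most specific is 179.230.60.0/22.

179.230.60.0/22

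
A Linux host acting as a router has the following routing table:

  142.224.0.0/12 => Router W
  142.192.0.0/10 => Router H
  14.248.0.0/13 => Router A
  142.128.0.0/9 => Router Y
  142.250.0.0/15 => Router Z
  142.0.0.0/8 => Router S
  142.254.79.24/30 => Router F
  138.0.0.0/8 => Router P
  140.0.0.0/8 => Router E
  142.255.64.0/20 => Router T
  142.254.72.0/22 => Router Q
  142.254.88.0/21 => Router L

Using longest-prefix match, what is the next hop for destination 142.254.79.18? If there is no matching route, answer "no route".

Router H

Routes whose prefix contains 142.254.79.18:
  142.0.0.0/8 (142.0.0.0 - 142.255.255.255) -> Router S
  142.128.0.0/9 (142.128.0.0 - 142.255.255.255) -> Router Y
  142.192.0.0/10 (142.192.0.0 - 142.255.255.255) -> Router H
More-specific entries that do NOT match:
  142.254.79.24/30 (142.254.79.24 - 142.254.79.27) does not contain 142.254.79.18
  142.254.72.0/22 (142.254.72.0 - 142.254.75.255) does not contain 142.254.79.18
  142.254.88.0/21 (142.254.88.0 - 142.254.95.255) does not contain 142.254.79.18
  142.255.64.0/20 (142.255.64.0 - 142.255.79.255) does not contain 142.254.79.18
  142.250.0.0/15 (142.250.0.0 - 142.251.255.255) does not contain 142.254.79.18
  14.248.0.0/13 (14.248.0.0 - 14.255.255.255) does not contain 142.254.79.18
  142.224.0.0/12 (142.224.0.0 - 142.239.255.255) does not contain 142.254.79.18
Longest matching prefix is /10 -> next hop Router H.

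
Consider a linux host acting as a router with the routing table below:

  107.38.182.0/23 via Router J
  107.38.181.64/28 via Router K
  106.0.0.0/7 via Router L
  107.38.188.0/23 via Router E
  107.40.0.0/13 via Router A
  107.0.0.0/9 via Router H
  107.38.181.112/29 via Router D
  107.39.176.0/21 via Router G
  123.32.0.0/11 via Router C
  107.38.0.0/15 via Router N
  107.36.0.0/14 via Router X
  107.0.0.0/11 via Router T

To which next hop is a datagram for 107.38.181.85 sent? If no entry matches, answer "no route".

Routes whose prefix contains 107.38.181.85:
  106.0.0.0/7 (106.0.0.0 - 107.255.255.255) -> Router L
  107.0.0.0/9 (107.0.0.0 - 107.127.255.255) -> Router H
  107.36.0.0/14 (107.36.0.0 - 107.39.255.255) -> Router X
  107.38.0.0/15 (107.38.0.0 - 107.39.255.255) -> Router N
More-specific entries that do NOT match:
  107.38.181.112/29 (107.38.181.112 - 107.38.181.119) does not contain 107.38.181.85
  107.38.181.64/28 (107.38.181.64 - 107.38.181.79) does not contain 107.38.181.85
  107.38.182.0/23 (107.38.182.0 - 107.38.183.255) does not contain 107.38.181.85
  107.38.188.0/23 (107.38.188.0 - 107.38.189.255) does not contain 107.38.181.85
  107.39.176.0/21 (107.39.176.0 - 107.39.183.255) does not contain 107.38.181.85
Longest matching prefix is /15 -> next hop Router N.

Router N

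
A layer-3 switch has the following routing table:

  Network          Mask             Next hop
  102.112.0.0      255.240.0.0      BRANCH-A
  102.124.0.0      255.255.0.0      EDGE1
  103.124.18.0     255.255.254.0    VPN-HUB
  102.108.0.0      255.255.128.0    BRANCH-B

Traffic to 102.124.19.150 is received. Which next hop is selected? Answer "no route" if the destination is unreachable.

Routes whose prefix contains 102.124.19.150:
  102.112.0.0/12 (102.112.0.0 - 102.127.255.255) -> BRANCH-A
  102.124.0.0/16 (102.124.0.0 - 102.124.255.255) -> EDGE1
More-specific entries that do NOT match:
  103.124.18.0/23 (103.124.18.0 - 103.124.19.255) does not contain 102.124.19.150
  102.108.0.0/17 (102.108.0.0 - 102.108.127.255) does not contain 102.124.19.150
Longest matching prefix is /16 -> next hop EDGE1.

EDGE1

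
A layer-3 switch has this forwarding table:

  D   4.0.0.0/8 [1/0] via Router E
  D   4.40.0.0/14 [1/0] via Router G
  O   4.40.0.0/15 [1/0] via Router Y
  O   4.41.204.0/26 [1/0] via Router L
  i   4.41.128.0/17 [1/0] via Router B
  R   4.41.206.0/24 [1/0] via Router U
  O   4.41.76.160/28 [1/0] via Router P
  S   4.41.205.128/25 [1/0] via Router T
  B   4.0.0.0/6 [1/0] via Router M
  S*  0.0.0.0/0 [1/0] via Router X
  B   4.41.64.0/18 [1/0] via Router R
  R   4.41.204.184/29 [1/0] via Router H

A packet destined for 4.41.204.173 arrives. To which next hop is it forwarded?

Routes whose prefix contains 4.41.204.173:
  0.0.0.0/0 (default, matches everything) -> Router X
  4.0.0.0/6 (4.0.0.0 - 7.255.255.255) -> Router M
  4.0.0.0/8 (4.0.0.0 - 4.255.255.255) -> Router E
  4.40.0.0/14 (4.40.0.0 - 4.43.255.255) -> Router G
  4.40.0.0/15 (4.40.0.0 - 4.41.255.255) -> Router Y
  4.41.128.0/17 (4.41.128.0 - 4.41.255.255) -> Router B
More-specific entries that do NOT match:
  4.41.204.184/29 (4.41.204.184 - 4.41.204.191) does not contain 4.41.204.173
  4.41.76.160/28 (4.41.76.160 - 4.41.76.175) does not contain 4.41.204.173
  4.41.204.0/26 (4.41.204.0 - 4.41.204.63) does not contain 4.41.204.173
  4.41.205.128/25 (4.41.205.128 - 4.41.205.255) does not contain 4.41.204.173
  4.41.206.0/24 (4.41.206.0 - 4.41.206.255) does not contain 4.41.204.173
  4.41.64.0/18 (4.41.64.0 - 4.41.127.255) does not contain 4.41.204.173
Longest matching prefix is /17 -> next hop Router B.

Router B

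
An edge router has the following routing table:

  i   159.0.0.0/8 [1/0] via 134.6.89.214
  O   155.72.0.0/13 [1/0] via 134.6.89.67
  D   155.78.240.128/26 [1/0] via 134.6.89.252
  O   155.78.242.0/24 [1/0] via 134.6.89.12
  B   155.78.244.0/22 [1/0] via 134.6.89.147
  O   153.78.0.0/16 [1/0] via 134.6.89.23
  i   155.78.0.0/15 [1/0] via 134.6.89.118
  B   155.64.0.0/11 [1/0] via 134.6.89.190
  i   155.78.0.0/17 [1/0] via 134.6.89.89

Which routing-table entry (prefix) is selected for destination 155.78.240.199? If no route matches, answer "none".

155.78.0.0/15

Entries matching 155.78.240.199:
  155.64.0.0/11 (155.64.0.0 - 155.95.255.255)
  155.72.0.0/13 (155.72.0.0 - 155.79.255.255)
  155.78.0.0/15 (155.78.0.0 - 155.79.255.255)
Most specific is 155.78.0.0/15.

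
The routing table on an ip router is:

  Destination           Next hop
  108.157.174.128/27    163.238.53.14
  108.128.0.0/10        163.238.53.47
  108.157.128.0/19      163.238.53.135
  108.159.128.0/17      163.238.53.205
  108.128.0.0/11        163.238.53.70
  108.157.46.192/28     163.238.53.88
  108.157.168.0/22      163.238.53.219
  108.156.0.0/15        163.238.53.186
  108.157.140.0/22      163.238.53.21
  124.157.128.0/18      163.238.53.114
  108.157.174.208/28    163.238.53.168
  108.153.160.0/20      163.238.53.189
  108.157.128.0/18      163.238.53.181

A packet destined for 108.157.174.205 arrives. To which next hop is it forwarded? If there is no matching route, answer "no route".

Routes whose prefix contains 108.157.174.205:
  108.128.0.0/10 (108.128.0.0 - 108.191.255.255) -> 163.238.53.47
  108.128.0.0/11 (108.128.0.0 - 108.159.255.255) -> 163.238.53.70
  108.156.0.0/15 (108.156.0.0 - 108.157.255.255) -> 163.238.53.186
  108.157.128.0/18 (108.157.128.0 - 108.157.191.255) -> 163.238.53.181
More-specific entries that do NOT match:
  108.157.46.192/28 (108.157.46.192 - 108.157.46.207) does not contain 108.157.174.205
  108.157.174.208/28 (108.157.174.208 - 108.157.174.223) does not contain 108.157.174.205
  108.157.174.128/27 (108.157.174.128 - 108.157.174.159) does not contain 108.157.174.205
  108.157.168.0/22 (108.157.168.0 - 108.157.171.255) does not contain 108.157.174.205
  108.157.140.0/22 (108.157.140.0 - 108.157.143.255) does not contain 108.157.174.205
  108.153.160.0/20 (108.153.160.0 - 108.153.175.255) does not contain 108.157.174.205
  108.157.128.0/19 (108.157.128.0 - 108.157.159.255) does not contain 108.157.174.205
Longest matching prefix is /18 -> next hop 163.238.53.181.

163.238.53.181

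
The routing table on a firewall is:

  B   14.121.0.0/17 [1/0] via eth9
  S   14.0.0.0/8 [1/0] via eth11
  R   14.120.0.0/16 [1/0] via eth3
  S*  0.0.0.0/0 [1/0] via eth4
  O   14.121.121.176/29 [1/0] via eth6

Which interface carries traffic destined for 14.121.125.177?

Routes whose prefix contains 14.121.125.177:
  0.0.0.0/0 (default, matches everything) -> eth4
  14.0.0.0/8 (14.0.0.0 - 14.255.255.255) -> eth11
  14.121.0.0/17 (14.121.0.0 - 14.121.127.255) -> eth9
More-specific entries that do NOT match:
  14.121.121.176/29 (14.121.121.176 - 14.121.121.183) does not contain 14.121.125.177
Longest matching prefix is /17 -> interface eth9.

eth9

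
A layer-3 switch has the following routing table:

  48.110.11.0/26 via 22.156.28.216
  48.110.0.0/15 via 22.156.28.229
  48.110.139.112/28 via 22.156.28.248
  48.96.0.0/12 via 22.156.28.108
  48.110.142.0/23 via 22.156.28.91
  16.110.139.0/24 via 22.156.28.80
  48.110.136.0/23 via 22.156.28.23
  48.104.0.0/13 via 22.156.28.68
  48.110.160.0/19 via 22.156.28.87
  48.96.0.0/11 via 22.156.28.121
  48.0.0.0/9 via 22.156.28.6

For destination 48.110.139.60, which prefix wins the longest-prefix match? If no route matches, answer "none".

48.110.0.0/15

Entries matching 48.110.139.60:
  48.0.0.0/9 (48.0.0.0 - 48.127.255.255)
  48.96.0.0/11 (48.96.0.0 - 48.127.255.255)
  48.96.0.0/12 (48.96.0.0 - 48.111.255.255)
  48.104.0.0/13 (48.104.0.0 - 48.111.255.255)
  48.110.0.0/15 (48.110.0.0 - 48.111.255.255)
Most specific is 48.110.0.0/15.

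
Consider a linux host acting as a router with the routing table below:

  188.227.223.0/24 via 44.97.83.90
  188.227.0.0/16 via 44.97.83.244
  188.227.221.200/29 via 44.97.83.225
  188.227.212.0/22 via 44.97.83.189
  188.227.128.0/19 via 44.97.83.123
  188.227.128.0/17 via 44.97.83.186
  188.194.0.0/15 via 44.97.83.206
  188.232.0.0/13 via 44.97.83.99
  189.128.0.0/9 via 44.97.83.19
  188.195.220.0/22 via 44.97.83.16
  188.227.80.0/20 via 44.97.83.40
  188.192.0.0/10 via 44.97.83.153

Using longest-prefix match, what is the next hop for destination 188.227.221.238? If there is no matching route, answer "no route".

Routes whose prefix contains 188.227.221.238:
  188.192.0.0/10 (188.192.0.0 - 188.255.255.255) -> 44.97.83.153
  188.227.0.0/16 (188.227.0.0 - 188.227.255.255) -> 44.97.83.244
  188.227.128.0/17 (188.227.128.0 - 188.227.255.255) -> 44.97.83.186
More-specific entries that do NOT match:
  188.227.221.200/29 (188.227.221.200 - 188.227.221.207) does not contain 188.227.221.238
  188.227.223.0/24 (188.227.223.0 - 188.227.223.255) does not contain 188.227.221.238
  188.227.212.0/22 (188.227.212.0 - 188.227.215.255) does not contain 188.227.221.238
  188.195.220.0/22 (188.195.220.0 - 188.195.223.255) does not contain 188.227.221.238
  188.227.80.0/20 (188.227.80.0 - 188.227.95.255) does not contain 188.227.221.238
  188.227.128.0/19 (188.227.128.0 - 188.227.159.255) does not contain 188.227.221.238
Longest matching prefix is /17 -> next hop 44.97.83.186.

44.97.83.186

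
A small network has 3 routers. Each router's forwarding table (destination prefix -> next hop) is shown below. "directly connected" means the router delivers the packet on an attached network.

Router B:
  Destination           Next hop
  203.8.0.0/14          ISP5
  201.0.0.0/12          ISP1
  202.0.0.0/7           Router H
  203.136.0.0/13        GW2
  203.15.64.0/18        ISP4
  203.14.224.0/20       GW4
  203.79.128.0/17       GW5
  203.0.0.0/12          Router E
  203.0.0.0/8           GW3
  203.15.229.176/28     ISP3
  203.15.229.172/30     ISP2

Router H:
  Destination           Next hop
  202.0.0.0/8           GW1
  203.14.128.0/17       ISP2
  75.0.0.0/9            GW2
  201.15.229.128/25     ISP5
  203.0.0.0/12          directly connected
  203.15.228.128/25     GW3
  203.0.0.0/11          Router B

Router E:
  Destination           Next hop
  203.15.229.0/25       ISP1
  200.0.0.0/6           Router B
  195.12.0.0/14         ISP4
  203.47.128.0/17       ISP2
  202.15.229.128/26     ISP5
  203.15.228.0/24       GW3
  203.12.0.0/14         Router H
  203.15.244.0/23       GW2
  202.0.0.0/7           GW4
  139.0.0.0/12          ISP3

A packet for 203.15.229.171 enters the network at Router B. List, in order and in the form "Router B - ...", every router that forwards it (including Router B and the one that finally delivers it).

At Router B: longest match for 203.15.229.171 is 203.0.0.0/12 -> Router E
At Router E: longest match for 203.15.229.171 is 203.12.0.0/14 -> Router H
At Router H: longest match for 203.15.229.171 is 203.0.0.0/12 -> directly connected

Router B - Router E - Router H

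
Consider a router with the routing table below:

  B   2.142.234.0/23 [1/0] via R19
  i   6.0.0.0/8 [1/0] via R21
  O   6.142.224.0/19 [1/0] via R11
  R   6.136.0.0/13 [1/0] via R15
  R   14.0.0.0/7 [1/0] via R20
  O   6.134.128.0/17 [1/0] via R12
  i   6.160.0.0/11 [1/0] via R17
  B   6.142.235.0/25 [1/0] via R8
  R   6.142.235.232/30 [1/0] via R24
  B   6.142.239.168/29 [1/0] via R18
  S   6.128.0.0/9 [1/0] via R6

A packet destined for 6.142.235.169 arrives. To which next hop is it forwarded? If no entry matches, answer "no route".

Routes whose prefix contains 6.142.235.169:
  6.0.0.0/8 (6.0.0.0 - 6.255.255.255) -> R21
  6.128.0.0/9 (6.128.0.0 - 6.255.255.255) -> R6
  6.136.0.0/13 (6.136.0.0 - 6.143.255.255) -> R15
  6.142.224.0/19 (6.142.224.0 - 6.142.255.255) -> R11
More-specific entries that do NOT match:
  6.142.235.232/30 (6.142.235.232 - 6.142.235.235) does not contain 6.142.235.169
  6.142.239.168/29 (6.142.239.168 - 6.142.239.175) does not contain 6.142.235.169
  6.142.235.0/25 (6.142.235.0 - 6.142.235.127) does not contain 6.142.235.169
  2.142.234.0/23 (2.142.234.0 - 2.142.235.255) does not contain 6.142.235.169
Longest matching prefix is /19 -> next hop R11.

R11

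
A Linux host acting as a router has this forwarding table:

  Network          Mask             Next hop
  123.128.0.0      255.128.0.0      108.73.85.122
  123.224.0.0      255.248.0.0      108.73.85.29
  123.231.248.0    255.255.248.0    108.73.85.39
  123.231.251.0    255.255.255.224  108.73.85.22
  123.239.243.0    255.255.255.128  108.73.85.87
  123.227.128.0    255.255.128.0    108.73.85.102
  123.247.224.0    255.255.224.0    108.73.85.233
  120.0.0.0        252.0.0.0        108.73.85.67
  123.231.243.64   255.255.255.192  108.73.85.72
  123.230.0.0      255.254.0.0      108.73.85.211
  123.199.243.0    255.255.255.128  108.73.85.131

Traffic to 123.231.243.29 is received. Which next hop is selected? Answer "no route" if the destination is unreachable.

Routes whose prefix contains 123.231.243.29:
  120.0.0.0/6 (120.0.0.0 - 123.255.255.255) -> 108.73.85.67
  123.128.0.0/9 (123.128.0.0 - 123.255.255.255) -> 108.73.85.122
  123.224.0.0/13 (123.224.0.0 - 123.231.255.255) -> 108.73.85.29
  123.230.0.0/15 (123.230.0.0 - 123.231.255.255) -> 108.73.85.211
More-specific entries that do NOT match:
  123.231.251.0/27 (123.231.251.0 - 123.231.251.31) does not contain 123.231.243.29
  123.231.243.64/26 (123.231.243.64 - 123.231.243.127) does not contain 123.231.243.29
  123.239.243.0/25 (123.239.243.0 - 123.239.243.127) does not contain 123.231.243.29
  123.199.243.0/25 (123.199.243.0 - 123.199.243.127) does not contain 123.231.243.29
  123.231.248.0/21 (123.231.248.0 - 123.231.255.255) does not contain 123.231.243.29
  123.247.224.0/19 (123.247.224.0 - 123.247.255.255) does not contain 123.231.243.29
  123.227.128.0/17 (123.227.128.0 - 123.227.255.255) does not contain 123.231.243.29
Longest matching prefix is /15 -> next hop 108.73.85.211.

108.73.85.211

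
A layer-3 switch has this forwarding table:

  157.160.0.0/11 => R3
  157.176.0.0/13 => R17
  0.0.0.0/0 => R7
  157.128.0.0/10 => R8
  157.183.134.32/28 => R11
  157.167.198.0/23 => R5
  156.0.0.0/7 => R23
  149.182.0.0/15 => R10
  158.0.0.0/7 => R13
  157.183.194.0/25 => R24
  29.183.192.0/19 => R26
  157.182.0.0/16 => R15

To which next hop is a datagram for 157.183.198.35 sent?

Routes whose prefix contains 157.183.198.35:
  0.0.0.0/0 (default, matches everything) -> R7
  156.0.0.0/7 (156.0.0.0 - 157.255.255.255) -> R23
  157.128.0.0/10 (157.128.0.0 - 157.191.255.255) -> R8
  157.160.0.0/11 (157.160.0.0 - 157.191.255.255) -> R3
  157.176.0.0/13 (157.176.0.0 - 157.183.255.255) -> R17
More-specific entries that do NOT match:
  157.183.134.32/28 (157.183.134.32 - 157.183.134.47) does not contain 157.183.198.35
  157.183.194.0/25 (157.183.194.0 - 157.183.194.127) does not contain 157.183.198.35
  157.167.198.0/23 (157.167.198.0 - 157.167.199.255) does not contain 157.183.198.35
  29.183.192.0/19 (29.183.192.0 - 29.183.223.255) does not contain 157.183.198.35
  157.182.0.0/16 (157.182.0.0 - 157.182.255.255) does not contain 157.183.198.35
  149.182.0.0/15 (149.182.0.0 - 149.183.255.255) does not contain 157.183.198.35
Longest matching prefix is /13 -> next hop R17.

R17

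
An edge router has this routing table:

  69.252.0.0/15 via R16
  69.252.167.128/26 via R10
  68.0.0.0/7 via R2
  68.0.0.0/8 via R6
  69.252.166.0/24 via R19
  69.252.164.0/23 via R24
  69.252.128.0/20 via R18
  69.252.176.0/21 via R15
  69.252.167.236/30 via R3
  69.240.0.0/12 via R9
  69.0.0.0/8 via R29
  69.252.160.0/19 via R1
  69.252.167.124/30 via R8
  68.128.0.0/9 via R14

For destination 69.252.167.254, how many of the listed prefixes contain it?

5

Prefixes containing 69.252.167.254:
  68.0.0.0/7 (68.0.0.0 - 69.255.255.255)
  69.0.0.0/8 (69.0.0.0 - 69.255.255.255)
  69.240.0.0/12 (69.240.0.0 - 69.255.255.255)
  69.252.0.0/15 (69.252.0.0 - 69.253.255.255)
  69.252.160.0/19 (69.252.160.0 - 69.252.191.255)
Total matching entries: 5.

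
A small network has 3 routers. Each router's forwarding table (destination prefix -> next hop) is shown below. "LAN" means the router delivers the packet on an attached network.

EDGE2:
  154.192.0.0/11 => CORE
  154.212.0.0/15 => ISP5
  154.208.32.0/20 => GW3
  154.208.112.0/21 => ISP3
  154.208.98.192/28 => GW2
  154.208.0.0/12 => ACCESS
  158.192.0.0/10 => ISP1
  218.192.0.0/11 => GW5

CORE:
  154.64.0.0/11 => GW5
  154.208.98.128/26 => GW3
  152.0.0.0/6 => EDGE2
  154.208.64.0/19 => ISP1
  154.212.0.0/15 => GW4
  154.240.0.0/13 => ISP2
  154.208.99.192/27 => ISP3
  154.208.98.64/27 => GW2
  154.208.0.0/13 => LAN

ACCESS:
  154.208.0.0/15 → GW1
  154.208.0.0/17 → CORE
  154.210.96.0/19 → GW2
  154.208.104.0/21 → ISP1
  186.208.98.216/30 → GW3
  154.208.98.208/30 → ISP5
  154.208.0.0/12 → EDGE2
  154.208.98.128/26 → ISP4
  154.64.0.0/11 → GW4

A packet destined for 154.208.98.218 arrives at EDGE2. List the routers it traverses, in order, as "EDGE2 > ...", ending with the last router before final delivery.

EDGE2 > ACCESS > CORE

At EDGE2: longest match for 154.208.98.218 is 154.208.0.0/12 -> ACCESS
At ACCESS: longest match for 154.208.98.218 is 154.208.0.0/17 -> CORE
At CORE: longest match for 154.208.98.218 is 154.208.0.0/13 -> LAN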